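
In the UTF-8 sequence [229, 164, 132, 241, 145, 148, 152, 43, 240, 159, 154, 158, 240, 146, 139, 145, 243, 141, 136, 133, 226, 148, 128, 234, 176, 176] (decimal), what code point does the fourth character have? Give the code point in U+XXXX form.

U+1F69E

Offset 0: leading byte 0xE5 = 11100101 → 3-byte char #1 = E5 A4 84.
Offset 3: leading byte 0xF1 = 11110001 → 4-byte char #2 = F1 91 94 98.
Offset 7: leading byte 0x2B = 00101011 → 1-byte char #3 = 2B.
Offset 8: leading byte 0xF0 = 11110000 → 4-byte char #4 = F0 9F 9A 9E.
Leading byte 0xF0 = 11110000 matches 11110xxx → 4-byte sequence.
Byte 1: 0xF0 = 11110000, payload 000 (3 bits).
Byte 2: 0x9F = 10011111 (10xxxxxx ✓), payload 011111.
Byte 3: 0x9A = 10011010 (10xxxxxx ✓), payload 011010.
Byte 4: 0x9E = 10011110 (10xxxxxx ✓), payload 011110.
Concatenate: 000011111011010011110 = 0x1F69E (21 bits → U+1F69E).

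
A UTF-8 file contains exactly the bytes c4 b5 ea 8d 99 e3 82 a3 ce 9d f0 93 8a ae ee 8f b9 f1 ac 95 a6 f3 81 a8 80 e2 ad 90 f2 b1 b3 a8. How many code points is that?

Byte at offset 0: 0xC4 = 11000100 → 2-byte char (#1). Advance 2.
Byte at offset 2: 0xEA = 11101010 → 3-byte char (#2). Advance 3.
Byte at offset 5: 0xE3 = 11100011 → 3-byte char (#3). Advance 3.
Byte at offset 8: 0xCE = 11001110 → 2-byte char (#4). Advance 2.
Byte at offset 10: 0xF0 = 11110000 → 4-byte char (#5). Advance 4.
Byte at offset 14: 0xEE = 11101110 → 3-byte char (#6). Advance 3.
Byte at offset 17: 0xF1 = 11110001 → 4-byte char (#7). Advance 4.
Byte at offset 21: 0xF3 = 11110011 → 4-byte char (#8). Advance 4.
Byte at offset 25: 0xE2 = 11100010 → 3-byte char (#9). Advance 3.
Byte at offset 28: 0xF2 = 11110010 → 4-byte char (#10). Advance 4.
Reached end at offset 32 after 10 code points.

10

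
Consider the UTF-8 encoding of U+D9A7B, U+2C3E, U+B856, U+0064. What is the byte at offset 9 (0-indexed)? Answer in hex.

U+D9A7B → 4-byte form F3 99 A9 BB at offsets 0–3.
U+2C3E → 3-byte form E2 B0 BE at offsets 4–6.
U+B856 → 3-byte form EB A1 96 at offsets 7–9.
Offset 9 falls in char 3's range; it's byte 3 of EB A1 96 = 0x96.

0x96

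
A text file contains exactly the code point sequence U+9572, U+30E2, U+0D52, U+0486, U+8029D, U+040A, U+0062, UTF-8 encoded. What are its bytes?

U+9572: 3-byte form → E9 95 B2.
U+30E2: 3-byte form → E3 83 A2.
U+0D52: 3-byte form → E0 B5 92.
U+0486: 2-byte form → D2 86.
U+8029D: 4-byte form → F2 80 8A 9D.
U+040A: 2-byte form → D0 8A.
U+0062: 1-byte form → 62.
Concatenated (18 bytes): E9 95 B2 E3 83 A2 E0 B5 92 D2 86 F2 80 8A 9D D0 8A 62.

E9 95 B2 E3 83 A2 E0 B5 92 D2 86 F2 80 8A 9D D0 8A 62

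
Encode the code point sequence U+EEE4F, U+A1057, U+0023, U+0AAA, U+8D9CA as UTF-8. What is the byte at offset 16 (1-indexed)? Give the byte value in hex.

1-indexed offset 16 is 0-indexed offset 15.
U+EEE4F → 4-byte form F3 AE B9 8F at offsets 0–3.
U+A1057 → 4-byte form F2 A1 81 97 at offsets 4–7.
U+0023 → 1-byte form 23 at offsets 8–8.
U+0AAA → 3-byte form E0 AA AA at offsets 9–11.
U+8D9CA → 4-byte form F2 8D A7 8A at offsets 12–15.
Offset 15 falls in char 5's range; it's byte 4 of F2 8D A7 8A = 0x8A.

0x8A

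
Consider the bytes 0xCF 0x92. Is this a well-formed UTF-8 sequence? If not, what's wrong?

valid

Leading byte 0xCF = 11001111 → 2-byte form.
Continuation bytes 0x92=10010010 all match 10xxxxxx.
Decoded value 0x3D2 is ≥ 0x80 (shortest form) and not a surrogate.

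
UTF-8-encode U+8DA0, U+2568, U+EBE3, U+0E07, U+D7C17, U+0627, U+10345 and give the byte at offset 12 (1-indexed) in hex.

0x87

1-indexed offset 12 is 0-indexed offset 11.
U+8DA0 → 3-byte form E8 B6 A0 at offsets 0–2.
U+2568 → 3-byte form E2 95 A8 at offsets 3–5.
U+EBE3 → 3-byte form EE AF A3 at offsets 6–8.
U+0E07 → 3-byte form E0 B8 87 at offsets 9–11.
Offset 11 falls in char 4's range; it's byte 3 of E0 B8 87 = 0x87.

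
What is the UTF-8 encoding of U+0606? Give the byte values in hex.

D8 86

U+0606 = 0x606 = 1542 decimal. In range U+0080–U+07FF → 2-byte form: 110xxxxx 10xxxxxx.
Binary (11 bits): 11000000110.
Split 5+6: 11000 | 000110.
Byte 1: 11011000 = 0xD8.
Byte 2: 10000110 = 0x86.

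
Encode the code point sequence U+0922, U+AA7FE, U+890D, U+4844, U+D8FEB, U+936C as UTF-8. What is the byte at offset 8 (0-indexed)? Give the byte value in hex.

0xA4

U+0922 → 3-byte form E0 A4 A2 at offsets 0–2.
U+AA7FE → 4-byte form F2 AA 9F BE at offsets 3–6.
U+890D → 3-byte form E8 A4 8D at offsets 7–9.
Offset 8 falls in char 3's range; it's byte 2 of E8 A4 8D = 0xA4.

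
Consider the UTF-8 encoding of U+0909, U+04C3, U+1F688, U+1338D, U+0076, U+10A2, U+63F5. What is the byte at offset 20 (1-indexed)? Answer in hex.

1-indexed offset 20 is 0-indexed offset 19.
U+0909 → 3-byte form E0 A4 89 at offsets 0–2.
U+04C3 → 2-byte form D3 83 at offsets 3–4.
U+1F688 → 4-byte form F0 9F 9A 88 at offsets 5–8.
U+1338D → 4-byte form F0 93 8E 8D at offsets 9–12.
U+0076 → 1-byte form 76 at offsets 13–13.
U+10A2 → 3-byte form E1 82 A2 at offsets 14–16.
U+63F5 → 3-byte form E6 8F B5 at offsets 17–19.
Offset 19 falls in char 7's range; it's byte 3 of E6 8F B5 = 0xB5.

0xB5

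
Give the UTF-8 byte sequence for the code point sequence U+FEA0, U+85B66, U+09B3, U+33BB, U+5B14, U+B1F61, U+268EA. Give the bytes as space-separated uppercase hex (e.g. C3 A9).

U+FEA0: 3-byte form → EF BA A0.
U+85B66: 4-byte form → F2 85 AD A6.
U+09B3: 3-byte form → E0 A6 B3.
U+33BB: 3-byte form → E3 8E BB.
U+5B14: 3-byte form → E5 AC 94.
U+B1F61: 4-byte form → F2 B1 BD A1.
U+268EA: 4-byte form → F0 A6 A3 AA.
Concatenated (24 bytes): EF BA A0 F2 85 AD A6 E0 A6 B3 E3 8E BB E5 AC 94 F2 B1 BD A1 F0 A6 A3 AA.

EF BA A0 F2 85 AD A6 E0 A6 B3 E3 8E BB E5 AC 94 F2 B1 BD A1 F0 A6 A3 AA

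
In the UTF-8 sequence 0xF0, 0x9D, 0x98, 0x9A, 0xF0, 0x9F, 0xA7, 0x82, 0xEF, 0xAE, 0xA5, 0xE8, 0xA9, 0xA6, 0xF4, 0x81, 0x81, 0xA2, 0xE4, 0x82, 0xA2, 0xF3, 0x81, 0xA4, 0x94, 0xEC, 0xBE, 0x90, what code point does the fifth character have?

Offset 0: leading byte 0xF0 = 11110000 → 4-byte char #1 = F0 9D 98 9A.
Offset 4: leading byte 0xF0 = 11110000 → 4-byte char #2 = F0 9F A7 82.
Offset 8: leading byte 0xEF = 11101111 → 3-byte char #3 = EF AE A5.
Offset 11: leading byte 0xE8 = 11101000 → 3-byte char #4 = E8 A9 A6.
Offset 14: leading byte 0xF4 = 11110100 → 4-byte char #5 = F4 81 81 A2.
Leading byte 0xF4 = 11110100 matches 11110xxx → 4-byte sequence.
Byte 1: 0xF4 = 11110100, payload 100 (3 bits).
Byte 2: 0x81 = 10000001 (10xxxxxx ✓), payload 000001.
Byte 3: 0x81 = 10000001 (10xxxxxx ✓), payload 000001.
Byte 4: 0xA2 = 10100010 (10xxxxxx ✓), payload 100010.
Concatenate: 100000001000001100010 = 0x101062 (21 bits → U+101062).

U+101062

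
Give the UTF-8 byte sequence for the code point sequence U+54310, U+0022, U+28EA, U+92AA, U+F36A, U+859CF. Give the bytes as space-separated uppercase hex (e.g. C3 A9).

F1 94 8C 90 22 E2 A3 AA E9 8A AA EF 8D AA F2 85 A7 8F

U+54310: 4-byte form → F1 94 8C 90.
U+0022: 1-byte form → 22.
U+28EA: 3-byte form → E2 A3 AA.
U+92AA: 3-byte form → E9 8A AA.
U+F36A: 3-byte form → EF 8D AA.
U+859CF: 4-byte form → F2 85 A7 8F.
Concatenated (18 bytes): F1 94 8C 90 22 E2 A3 AA E9 8A AA EF 8D AA F2 85 A7 8F.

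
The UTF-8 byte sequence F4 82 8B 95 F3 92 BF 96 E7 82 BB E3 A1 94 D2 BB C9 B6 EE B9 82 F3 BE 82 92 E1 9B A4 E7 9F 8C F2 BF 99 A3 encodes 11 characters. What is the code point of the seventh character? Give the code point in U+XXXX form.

Offset 0: leading byte 0xF4 = 11110100 → 4-byte char #1 = F4 82 8B 95.
Offset 4: leading byte 0xF3 = 11110011 → 4-byte char #2 = F3 92 BF 96.
Offset 8: leading byte 0xE7 = 11100111 → 3-byte char #3 = E7 82 BB.
Offset 11: leading byte 0xE3 = 11100011 → 3-byte char #4 = E3 A1 94.
Offset 14: leading byte 0xD2 = 11010010 → 2-byte char #5 = D2 BB.
Offset 16: leading byte 0xC9 = 11001001 → 2-byte char #6 = C9 B6.
Offset 18: leading byte 0xEE = 11101110 → 3-byte char #7 = EE B9 82.
Leading byte 0xEE = 11101110 matches 1110xxxx → 3-byte sequence.
Byte 1: 0xEE = 11101110, payload 1110 (4 bits).
Byte 2: 0xB9 = 10111001 (10xxxxxx ✓), payload 111001.
Byte 3: 0x82 = 10000010 (10xxxxxx ✓), payload 000010.
Concatenate: 1110111001000010 = 0xEE42 (16 bits → U+EE42).

U+EE42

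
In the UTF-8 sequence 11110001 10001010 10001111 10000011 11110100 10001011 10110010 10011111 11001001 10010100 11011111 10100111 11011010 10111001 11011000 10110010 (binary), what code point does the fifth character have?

Offset 0: leading byte 0xF1 = 11110001 → 4-byte char #1 = F1 8A 8F 83.
Offset 4: leading byte 0xF4 = 11110100 → 4-byte char #2 = F4 8B B2 9F.
Offset 8: leading byte 0xC9 = 11001001 → 2-byte char #3 = C9 94.
Offset 10: leading byte 0xDF = 11011111 → 2-byte char #4 = DF A7.
Offset 12: leading byte 0xDA = 11011010 → 2-byte char #5 = DA B9.
Leading byte 0xDA = 11011010 matches 110xxxxx → 2-byte sequence.
Byte 1: 0xDA = 11011010, payload 11010 (5 bits).
Byte 2: 0xB9 = 10111001 (10xxxxxx ✓), payload 111001.
Concatenate: 11010111001 = 0x6B9 (11 bits → U+06B9).

U+06B9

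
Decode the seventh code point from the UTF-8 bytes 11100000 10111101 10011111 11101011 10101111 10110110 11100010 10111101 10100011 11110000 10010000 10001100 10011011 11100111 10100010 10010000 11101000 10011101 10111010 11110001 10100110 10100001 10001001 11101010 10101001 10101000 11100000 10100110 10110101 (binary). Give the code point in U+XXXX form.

Offset 0: leading byte 0xE0 = 11100000 → 3-byte char #1 = E0 BD 9F.
Offset 3: leading byte 0xEB = 11101011 → 3-byte char #2 = EB AF B6.
Offset 6: leading byte 0xE2 = 11100010 → 3-byte char #3 = E2 BD A3.
Offset 9: leading byte 0xF0 = 11110000 → 4-byte char #4 = F0 90 8C 9B.
Offset 13: leading byte 0xE7 = 11100111 → 3-byte char #5 = E7 A2 90.
Offset 16: leading byte 0xE8 = 11101000 → 3-byte char #6 = E8 9D BA.
Offset 19: leading byte 0xF1 = 11110001 → 4-byte char #7 = F1 A6 A1 89.
Leading byte 0xF1 = 11110001 matches 11110xxx → 4-byte sequence.
Byte 1: 0xF1 = 11110001, payload 001 (3 bits).
Byte 2: 0xA6 = 10100110 (10xxxxxx ✓), payload 100110.
Byte 3: 0xA1 = 10100001 (10xxxxxx ✓), payload 100001.
Byte 4: 0x89 = 10001001 (10xxxxxx ✓), payload 001001.
Concatenate: 001100110100001001001 = 0x66849 (21 bits → U+66849).

U+66849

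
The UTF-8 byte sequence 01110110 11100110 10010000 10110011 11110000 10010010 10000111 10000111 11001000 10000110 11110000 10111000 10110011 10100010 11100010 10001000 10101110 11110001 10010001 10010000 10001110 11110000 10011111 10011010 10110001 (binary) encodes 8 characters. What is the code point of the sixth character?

Offset 0: leading byte 0x76 = 01110110 → 1-byte char #1 = 76.
Offset 1: leading byte 0xE6 = 11100110 → 3-byte char #2 = E6 90 B3.
Offset 4: leading byte 0xF0 = 11110000 → 4-byte char #3 = F0 92 87 87.
Offset 8: leading byte 0xC8 = 11001000 → 2-byte char #4 = C8 86.
Offset 10: leading byte 0xF0 = 11110000 → 4-byte char #5 = F0 B8 B3 A2.
Offset 14: leading byte 0xE2 = 11100010 → 3-byte char #6 = E2 88 AE.
Leading byte 0xE2 = 11100010 matches 1110xxxx → 3-byte sequence.
Byte 1: 0xE2 = 11100010, payload 0010 (4 bits).
Byte 2: 0x88 = 10001000 (10xxxxxx ✓), payload 001000.
Byte 3: 0xAE = 10101110 (10xxxxxx ✓), payload 101110.
Concatenate: 0010001000101110 = 0x222E (16 bits → U+222E).

U+222E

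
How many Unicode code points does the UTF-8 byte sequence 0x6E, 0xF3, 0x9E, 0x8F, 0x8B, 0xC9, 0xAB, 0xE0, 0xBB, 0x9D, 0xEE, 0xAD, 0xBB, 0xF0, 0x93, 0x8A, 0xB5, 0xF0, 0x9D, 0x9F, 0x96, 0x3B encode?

8

Byte at offset 0: 0x6E = 01101110 → 1-byte char (#1). Advance 1.
Byte at offset 1: 0xF3 = 11110011 → 4-byte char (#2). Advance 4.
Byte at offset 5: 0xC9 = 11001001 → 2-byte char (#3). Advance 2.
Byte at offset 7: 0xE0 = 11100000 → 3-byte char (#4). Advance 3.
Byte at offset 10: 0xEE = 11101110 → 3-byte char (#5). Advance 3.
Byte at offset 13: 0xF0 = 11110000 → 4-byte char (#6). Advance 4.
Byte at offset 17: 0xF0 = 11110000 → 4-byte char (#7). Advance 4.
Byte at offset 21: 0x3B = 00111011 → 1-byte char (#8). Advance 1.
Reached end at offset 22 after 8 code points.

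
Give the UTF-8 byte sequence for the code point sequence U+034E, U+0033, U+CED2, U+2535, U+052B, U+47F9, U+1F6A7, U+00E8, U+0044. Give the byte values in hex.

CD 8E 33 EC BB 92 E2 94 B5 D4 AB E4 9F B9 F0 9F 9A A7 C3 A8 44

U+034E: 2-byte form → CD 8E.
U+0033: 1-byte form → 33.
U+CED2: 3-byte form → EC BB 92.
U+2535: 3-byte form → E2 94 B5.
U+052B: 2-byte form → D4 AB.
U+47F9: 3-byte form → E4 9F B9.
U+1F6A7: 4-byte form → F0 9F 9A A7.
U+00E8: 2-byte form → C3 A8.
U+0044: 1-byte form → 44.
Concatenated (21 bytes): CD 8E 33 EC BB 92 E2 94 B5 D4 AB E4 9F B9 F0 9F 9A A7 C3 A8 44.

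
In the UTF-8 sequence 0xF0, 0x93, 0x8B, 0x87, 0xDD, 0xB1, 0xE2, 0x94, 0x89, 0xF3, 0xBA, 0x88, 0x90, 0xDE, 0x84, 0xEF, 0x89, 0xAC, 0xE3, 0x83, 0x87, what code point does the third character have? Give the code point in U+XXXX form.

Offset 0: leading byte 0xF0 = 11110000 → 4-byte char #1 = F0 93 8B 87.
Offset 4: leading byte 0xDD = 11011101 → 2-byte char #2 = DD B1.
Offset 6: leading byte 0xE2 = 11100010 → 3-byte char #3 = E2 94 89.
Leading byte 0xE2 = 11100010 matches 1110xxxx → 3-byte sequence.
Byte 1: 0xE2 = 11100010, payload 0010 (4 bits).
Byte 2: 0x94 = 10010100 (10xxxxxx ✓), payload 010100.
Byte 3: 0x89 = 10001001 (10xxxxxx ✓), payload 001001.
Concatenate: 0010010100001001 = 0x2509 (16 bits → U+2509).

U+2509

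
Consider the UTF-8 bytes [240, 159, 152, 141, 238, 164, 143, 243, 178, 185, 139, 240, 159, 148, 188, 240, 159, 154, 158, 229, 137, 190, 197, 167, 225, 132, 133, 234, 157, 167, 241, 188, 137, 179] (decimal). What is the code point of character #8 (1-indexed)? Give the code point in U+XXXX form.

Offset 0: leading byte 0xF0 = 11110000 → 4-byte char #1 = F0 9F 98 8D.
Offset 4: leading byte 0xEE = 11101110 → 3-byte char #2 = EE A4 8F.
Offset 7: leading byte 0xF3 = 11110011 → 4-byte char #3 = F3 B2 B9 8B.
Offset 11: leading byte 0xF0 = 11110000 → 4-byte char #4 = F0 9F 94 BC.
Offset 15: leading byte 0xF0 = 11110000 → 4-byte char #5 = F0 9F 9A 9E.
Offset 19: leading byte 0xE5 = 11100101 → 3-byte char #6 = E5 89 BE.
Offset 22: leading byte 0xC5 = 11000101 → 2-byte char #7 = C5 A7.
Offset 24: leading byte 0xE1 = 11100001 → 3-byte char #8 = E1 84 85.
Leading byte 0xE1 = 11100001 matches 1110xxxx → 3-byte sequence.
Byte 1: 0xE1 = 11100001, payload 0001 (4 bits).
Byte 2: 0x84 = 10000100 (10xxxxxx ✓), payload 000100.
Byte 3: 0x85 = 10000101 (10xxxxxx ✓), payload 000101.
Concatenate: 0001000100000101 = 0x1105 (16 bits → U+1105).

U+1105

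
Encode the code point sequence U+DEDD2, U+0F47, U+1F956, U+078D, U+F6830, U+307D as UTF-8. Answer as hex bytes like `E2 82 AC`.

F3 9E B7 92 E0 BD 87 F0 9F A5 96 DE 8D F3 B6 A0 B0 E3 81 BD

U+DEDD2: 4-byte form → F3 9E B7 92.
U+0F47: 3-byte form → E0 BD 87.
U+1F956: 4-byte form → F0 9F A5 96.
U+078D: 2-byte form → DE 8D.
U+F6830: 4-byte form → F3 B6 A0 B0.
U+307D: 3-byte form → E3 81 BD.
Concatenated (20 bytes): F3 9E B7 92 E0 BD 87 F0 9F A5 96 DE 8D F3 B6 A0 B0 E3 81 BD.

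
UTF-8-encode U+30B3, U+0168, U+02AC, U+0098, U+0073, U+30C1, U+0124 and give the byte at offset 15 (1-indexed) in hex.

1-indexed offset 15 is 0-indexed offset 14.
U+30B3 → 3-byte form E3 82 B3 at offsets 0–2.
U+0168 → 2-byte form C5 A8 at offsets 3–4.
U+02AC → 2-byte form CA AC at offsets 5–6.
U+0098 → 2-byte form C2 98 at offsets 7–8.
U+0073 → 1-byte form 73 at offsets 9–9.
U+30C1 → 3-byte form E3 83 81 at offsets 10–12.
U+0124 → 2-byte form C4 A4 at offsets 13–14.
Offset 14 falls in char 7's range; it's byte 2 of C4 A4 = 0xA4.

0xA4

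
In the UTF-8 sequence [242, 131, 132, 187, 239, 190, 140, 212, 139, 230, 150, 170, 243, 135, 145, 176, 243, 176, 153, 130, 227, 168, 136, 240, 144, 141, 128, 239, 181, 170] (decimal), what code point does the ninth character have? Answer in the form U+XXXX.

U+FD6A

Offset 0: leading byte 0xF2 = 11110010 → 4-byte char #1 = F2 83 84 BB.
Offset 4: leading byte 0xEF = 11101111 → 3-byte char #2 = EF BE 8C.
Offset 7: leading byte 0xD4 = 11010100 → 2-byte char #3 = D4 8B.
Offset 9: leading byte 0xE6 = 11100110 → 3-byte char #4 = E6 96 AA.
Offset 12: leading byte 0xF3 = 11110011 → 4-byte char #5 = F3 87 91 B0.
Offset 16: leading byte 0xF3 = 11110011 → 4-byte char #6 = F3 B0 99 82.
Offset 20: leading byte 0xE3 = 11100011 → 3-byte char #7 = E3 A8 88.
Offset 23: leading byte 0xF0 = 11110000 → 4-byte char #8 = F0 90 8D 80.
Offset 27: leading byte 0xEF = 11101111 → 3-byte char #9 = EF B5 AA.
Leading byte 0xEF = 11101111 matches 1110xxxx → 3-byte sequence.
Byte 1: 0xEF = 11101111, payload 1111 (4 bits).
Byte 2: 0xB5 = 10110101 (10xxxxxx ✓), payload 110101.
Byte 3: 0xAA = 10101010 (10xxxxxx ✓), payload 101010.
Concatenate: 1111110101101010 = 0xFD6A (16 bits → U+FD6A).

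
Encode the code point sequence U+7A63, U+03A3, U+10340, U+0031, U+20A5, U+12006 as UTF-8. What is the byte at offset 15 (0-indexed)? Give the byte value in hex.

0x80

U+7A63 → 3-byte form E7 A9 A3 at offsets 0–2.
U+03A3 → 2-byte form CE A3 at offsets 3–4.
U+10340 → 4-byte form F0 90 8D 80 at offsets 5–8.
U+0031 → 1-byte form 31 at offsets 9–9.
U+20A5 → 3-byte form E2 82 A5 at offsets 10–12.
U+12006 → 4-byte form F0 92 80 86 at offsets 13–16.
Offset 15 falls in char 6's range; it's byte 3 of F0 92 80 86 = 0x80.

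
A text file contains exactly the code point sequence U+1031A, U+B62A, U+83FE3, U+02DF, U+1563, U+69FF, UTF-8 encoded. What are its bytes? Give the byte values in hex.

U+1031A: 4-byte form → F0 90 8C 9A.
U+B62A: 3-byte form → EB 98 AA.
U+83FE3: 4-byte form → F2 83 BF A3.
U+02DF: 2-byte form → CB 9F.
U+1563: 3-byte form → E1 95 A3.
U+69FF: 3-byte form → E6 A7 BF.
Concatenated (19 bytes): F0 90 8C 9A EB 98 AA F2 83 BF A3 CB 9F E1 95 A3 E6 A7 BF.

F0 90 8C 9A EB 98 AA F2 83 BF A3 CB 9F E1 95 A3 E6 A7 BF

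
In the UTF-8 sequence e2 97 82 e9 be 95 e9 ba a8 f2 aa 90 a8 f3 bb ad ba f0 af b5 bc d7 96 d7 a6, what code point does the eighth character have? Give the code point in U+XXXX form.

U+05E6

Offset 0: leading byte 0xE2 = 11100010 → 3-byte char #1 = E2 97 82.
Offset 3: leading byte 0xE9 = 11101001 → 3-byte char #2 = E9 BE 95.
Offset 6: leading byte 0xE9 = 11101001 → 3-byte char #3 = E9 BA A8.
Offset 9: leading byte 0xF2 = 11110010 → 4-byte char #4 = F2 AA 90 A8.
Offset 13: leading byte 0xF3 = 11110011 → 4-byte char #5 = F3 BB AD BA.
Offset 17: leading byte 0xF0 = 11110000 → 4-byte char #6 = F0 AF B5 BC.
Offset 21: leading byte 0xD7 = 11010111 → 2-byte char #7 = D7 96.
Offset 23: leading byte 0xD7 = 11010111 → 2-byte char #8 = D7 A6.
Leading byte 0xD7 = 11010111 matches 110xxxxx → 2-byte sequence.
Byte 1: 0xD7 = 11010111, payload 10111 (5 bits).
Byte 2: 0xA6 = 10100110 (10xxxxxx ✓), payload 100110.
Concatenate: 10111100110 = 0x5E6 (11 bits → U+05E6).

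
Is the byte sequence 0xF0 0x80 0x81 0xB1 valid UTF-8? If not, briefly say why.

Leading byte 0xF0 = 11110000 → 4-byte form.
Continuation bytes all match 10xxxxxx. Payload decodes to 0x71.
But 0x71 < 0x10000, the minimum for a 4-byte sequence — this is an overlong encoding.

invalid (overlong encoding)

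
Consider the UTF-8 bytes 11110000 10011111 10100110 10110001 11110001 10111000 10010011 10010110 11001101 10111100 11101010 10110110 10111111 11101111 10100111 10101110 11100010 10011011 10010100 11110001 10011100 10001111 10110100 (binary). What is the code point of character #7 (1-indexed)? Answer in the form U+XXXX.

Offset 0: leading byte 0xF0 = 11110000 → 4-byte char #1 = F0 9F A6 B1.
Offset 4: leading byte 0xF1 = 11110001 → 4-byte char #2 = F1 B8 93 96.
Offset 8: leading byte 0xCD = 11001101 → 2-byte char #3 = CD BC.
Offset 10: leading byte 0xEA = 11101010 → 3-byte char #4 = EA B6 BF.
Offset 13: leading byte 0xEF = 11101111 → 3-byte char #5 = EF A7 AE.
Offset 16: leading byte 0xE2 = 11100010 → 3-byte char #6 = E2 9B 94.
Offset 19: leading byte 0xF1 = 11110001 → 4-byte char #7 = F1 9C 8F B4.
Leading byte 0xF1 = 11110001 matches 11110xxx → 4-byte sequence.
Byte 1: 0xF1 = 11110001, payload 001 (3 bits).
Byte 2: 0x9C = 10011100 (10xxxxxx ✓), payload 011100.
Byte 3: 0x8F = 10001111 (10xxxxxx ✓), payload 001111.
Byte 4: 0xB4 = 10110100 (10xxxxxx ✓), payload 110100.
Concatenate: 001011100001111110100 = 0x5C3F4 (21 bits → U+5C3F4).

U+5C3F4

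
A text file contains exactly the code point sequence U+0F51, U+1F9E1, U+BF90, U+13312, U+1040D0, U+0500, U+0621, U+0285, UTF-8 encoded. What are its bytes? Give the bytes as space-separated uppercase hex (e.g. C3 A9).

E0 BD 91 F0 9F A7 A1 EB BE 90 F0 93 8C 92 F4 84 83 90 D4 80 D8 A1 CA 85

U+0F51: 3-byte form → E0 BD 91.
U+1F9E1: 4-byte form → F0 9F A7 A1.
U+BF90: 3-byte form → EB BE 90.
U+13312: 4-byte form → F0 93 8C 92.
U+1040D0: 4-byte form → F4 84 83 90.
U+0500: 2-byte form → D4 80.
U+0621: 2-byte form → D8 A1.
U+0285: 2-byte form → CA 85.
Concatenated (24 bytes): E0 BD 91 F0 9F A7 A1 EB BE 90 F0 93 8C 92 F4 84 83 90 D4 80 D8 A1 CA 85.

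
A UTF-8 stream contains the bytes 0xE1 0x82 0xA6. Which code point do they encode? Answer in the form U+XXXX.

Leading byte 0xE1 = 11100001 matches 1110xxxx → 3-byte sequence.
Byte 1: 0xE1 = 11100001, payload 0001 (4 bits).
Byte 2: 0x82 = 10000010 (10xxxxxx ✓), payload 000010.
Byte 3: 0xA6 = 10100110 (10xxxxxx ✓), payload 100110.
Concatenate: 0001000010100110 = 0x10A6 (16 bits → U+10A6).

U+10A6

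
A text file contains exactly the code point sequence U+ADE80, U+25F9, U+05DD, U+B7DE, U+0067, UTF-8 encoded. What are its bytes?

U+ADE80: 4-byte form → F2 AD BA 80.
U+25F9: 3-byte form → E2 97 B9.
U+05DD: 2-byte form → D7 9D.
U+B7DE: 3-byte form → EB 9F 9E.
U+0067: 1-byte form → 67.
Concatenated (13 bytes): F2 AD BA 80 E2 97 B9 D7 9D EB 9F 9E 67.

F2 AD BA 80 E2 97 B9 D7 9D EB 9F 9E 67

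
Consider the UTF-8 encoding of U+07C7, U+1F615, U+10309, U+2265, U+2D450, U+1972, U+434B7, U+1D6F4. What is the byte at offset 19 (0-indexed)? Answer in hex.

0xB2

U+07C7 → 2-byte form DF 87 at offsets 0–1.
U+1F615 → 4-byte form F0 9F 98 95 at offsets 2–5.
U+10309 → 4-byte form F0 90 8C 89 at offsets 6–9.
U+2265 → 3-byte form E2 89 A5 at offsets 10–12.
U+2D450 → 4-byte form F0 AD 91 90 at offsets 13–16.
U+1972 → 3-byte form E1 A5 B2 at offsets 17–19.
Offset 19 falls in char 6's range; it's byte 3 of E1 A5 B2 = 0xB2.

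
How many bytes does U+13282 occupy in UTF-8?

4

U+13282 = 0x13282. UTF-8 uses 1 byte below 0x80, 2 below 0x800, 3 below 0x10000, 4 up to 0x10FFFF. 0x13282 is in U+10000–U+10FFFF → 4 bytes.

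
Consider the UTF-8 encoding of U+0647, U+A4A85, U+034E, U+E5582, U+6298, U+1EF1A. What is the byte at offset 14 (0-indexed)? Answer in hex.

U+0647 → 2-byte form D9 87 at offsets 0–1.
U+A4A85 → 4-byte form F2 A4 AA 85 at offsets 2–5.
U+034E → 2-byte form CD 8E at offsets 6–7.
U+E5582 → 4-byte form F3 A5 96 82 at offsets 8–11.
U+6298 → 3-byte form E6 8A 98 at offsets 12–14.
Offset 14 falls in char 5's range; it's byte 3 of E6 8A 98 = 0x98.

0x98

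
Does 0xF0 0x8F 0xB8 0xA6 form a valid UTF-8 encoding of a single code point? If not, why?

Leading byte 0xF0 = 11110000 → 4-byte form.
Continuation bytes all match 10xxxxxx. Payload decodes to 0xFE26.
But 0xFE26 < 0x10000, the minimum for a 4-byte sequence — this is an overlong encoding.

invalid (overlong encoding)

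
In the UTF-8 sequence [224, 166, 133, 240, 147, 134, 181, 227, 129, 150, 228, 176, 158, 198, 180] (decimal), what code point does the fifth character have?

Offset 0: leading byte 0xE0 = 11100000 → 3-byte char #1 = E0 A6 85.
Offset 3: leading byte 0xF0 = 11110000 → 4-byte char #2 = F0 93 86 B5.
Offset 7: leading byte 0xE3 = 11100011 → 3-byte char #3 = E3 81 96.
Offset 10: leading byte 0xE4 = 11100100 → 3-byte char #4 = E4 B0 9E.
Offset 13: leading byte 0xC6 = 11000110 → 2-byte char #5 = C6 B4.
Leading byte 0xC6 = 11000110 matches 110xxxxx → 2-byte sequence.
Byte 1: 0xC6 = 11000110, payload 00110 (5 bits).
Byte 2: 0xB4 = 10110100 (10xxxxxx ✓), payload 110100.
Concatenate: 00110110100 = 0x1B4 (11 bits → U+01B4).

U+01B4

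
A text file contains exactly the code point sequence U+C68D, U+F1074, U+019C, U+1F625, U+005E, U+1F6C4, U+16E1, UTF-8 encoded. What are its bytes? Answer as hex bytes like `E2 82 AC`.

U+C68D: 3-byte form → EC 9A 8D.
U+F1074: 4-byte form → F3 B1 81 B4.
U+019C: 2-byte form → C6 9C.
U+1F625: 4-byte form → F0 9F 98 A5.
U+005E: 1-byte form → 5E.
U+1F6C4: 4-byte form → F0 9F 9B 84.
U+16E1: 3-byte form → E1 9B A1.
Concatenated (21 bytes): EC 9A 8D F3 B1 81 B4 C6 9C F0 9F 98 A5 5E F0 9F 9B 84 E1 9B A1.

EC 9A 8D F3 B1 81 B4 C6 9C F0 9F 98 A5 5E F0 9F 9B 84 E1 9B A1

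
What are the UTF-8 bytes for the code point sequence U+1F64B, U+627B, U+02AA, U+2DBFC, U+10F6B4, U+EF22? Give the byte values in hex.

F0 9F 99 8B E6 89 BB CA AA F0 AD AF BC F4 8F 9A B4 EE BC A2

U+1F64B: 4-byte form → F0 9F 99 8B.
U+627B: 3-byte form → E6 89 BB.
U+02AA: 2-byte form → CA AA.
U+2DBFC: 4-byte form → F0 AD AF BC.
U+10F6B4: 4-byte form → F4 8F 9A B4.
U+EF22: 3-byte form → EE BC A2.
Concatenated (20 bytes): F0 9F 99 8B E6 89 BB CA AA F0 AD AF BC F4 8F 9A B4 EE BC A2.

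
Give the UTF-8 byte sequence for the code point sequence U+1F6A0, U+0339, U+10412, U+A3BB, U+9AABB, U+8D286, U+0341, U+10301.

U+1F6A0: 4-byte form → F0 9F 9A A0.
U+0339: 2-byte form → CC B9.
U+10412: 4-byte form → F0 90 90 92.
U+A3BB: 3-byte form → EA 8E BB.
U+9AABB: 4-byte form → F2 9A AA BB.
U+8D286: 4-byte form → F2 8D 8A 86.
U+0341: 2-byte form → CD 81.
U+10301: 4-byte form → F0 90 8C 81.
Concatenated (27 bytes): F0 9F 9A A0 CC B9 F0 90 90 92 EA 8E BB F2 9A AA BB F2 8D 8A 86 CD 81 F0 90 8C 81.

F0 9F 9A A0 CC B9 F0 90 90 92 EA 8E BB F2 9A AA BB F2 8D 8A 86 CD 81 F0 90 8C 81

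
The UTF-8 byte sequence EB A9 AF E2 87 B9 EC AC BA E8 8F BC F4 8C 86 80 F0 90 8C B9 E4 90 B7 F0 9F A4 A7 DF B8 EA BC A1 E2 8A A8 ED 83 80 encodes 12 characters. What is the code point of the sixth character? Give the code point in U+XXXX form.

Offset 0: leading byte 0xEB = 11101011 → 3-byte char #1 = EB A9 AF.
Offset 3: leading byte 0xE2 = 11100010 → 3-byte char #2 = E2 87 B9.
Offset 6: leading byte 0xEC = 11101100 → 3-byte char #3 = EC AC BA.
Offset 9: leading byte 0xE8 = 11101000 → 3-byte char #4 = E8 8F BC.
Offset 12: leading byte 0xF4 = 11110100 → 4-byte char #5 = F4 8C 86 80.
Offset 16: leading byte 0xF0 = 11110000 → 4-byte char #6 = F0 90 8C B9.
Leading byte 0xF0 = 11110000 matches 11110xxx → 4-byte sequence.
Byte 1: 0xF0 = 11110000, payload 000 (3 bits).
Byte 2: 0x90 = 10010000 (10xxxxxx ✓), payload 010000.
Byte 3: 0x8C = 10001100 (10xxxxxx ✓), payload 001100.
Byte 4: 0xB9 = 10111001 (10xxxxxx ✓), payload 111001.
Concatenate: 000010000001100111001 = 0x10339 (21 bits → U+10339).

U+10339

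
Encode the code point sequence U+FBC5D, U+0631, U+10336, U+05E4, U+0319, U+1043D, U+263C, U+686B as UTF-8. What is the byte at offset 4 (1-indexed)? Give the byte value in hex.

0x9D

1-indexed offset 4 is 0-indexed offset 3.
U+FBC5D → 4-byte form F3 BB B1 9D at offsets 0–3.
Offset 3 falls in char 1's range; it's byte 4 of F3 BB B1 9D = 0x9D.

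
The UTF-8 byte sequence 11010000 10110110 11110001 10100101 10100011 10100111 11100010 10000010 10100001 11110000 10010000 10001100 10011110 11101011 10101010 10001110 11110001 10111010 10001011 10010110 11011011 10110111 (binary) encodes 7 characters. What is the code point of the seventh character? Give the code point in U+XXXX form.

Offset 0: leading byte 0xD0 = 11010000 → 2-byte char #1 = D0 B6.
Offset 2: leading byte 0xF1 = 11110001 → 4-byte char #2 = F1 A5 A3 A7.
Offset 6: leading byte 0xE2 = 11100010 → 3-byte char #3 = E2 82 A1.
Offset 9: leading byte 0xF0 = 11110000 → 4-byte char #4 = F0 90 8C 9E.
Offset 13: leading byte 0xEB = 11101011 → 3-byte char #5 = EB AA 8E.
Offset 16: leading byte 0xF1 = 11110001 → 4-byte char #6 = F1 BA 8B 96.
Offset 20: leading byte 0xDB = 11011011 → 2-byte char #7 = DB B7.
Leading byte 0xDB = 11011011 matches 110xxxxx → 2-byte sequence.
Byte 1: 0xDB = 11011011, payload 11011 (5 bits).
Byte 2: 0xB7 = 10110111 (10xxxxxx ✓), payload 110111.
Concatenate: 11011110111 = 0x6F7 (11 bits → U+06F7).

U+06F7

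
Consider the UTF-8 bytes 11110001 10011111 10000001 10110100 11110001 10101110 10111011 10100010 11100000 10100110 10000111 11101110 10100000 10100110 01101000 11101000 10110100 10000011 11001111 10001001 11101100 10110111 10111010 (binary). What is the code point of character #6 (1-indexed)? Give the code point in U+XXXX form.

U+8D03

Offset 0: leading byte 0xF1 = 11110001 → 4-byte char #1 = F1 9F 81 B4.
Offset 4: leading byte 0xF1 = 11110001 → 4-byte char #2 = F1 AE BB A2.
Offset 8: leading byte 0xE0 = 11100000 → 3-byte char #3 = E0 A6 87.
Offset 11: leading byte 0xEE = 11101110 → 3-byte char #4 = EE A0 A6.
Offset 14: leading byte 0x68 = 01101000 → 1-byte char #5 = 68.
Offset 15: leading byte 0xE8 = 11101000 → 3-byte char #6 = E8 B4 83.
Leading byte 0xE8 = 11101000 matches 1110xxxx → 3-byte sequence.
Byte 1: 0xE8 = 11101000, payload 1000 (4 bits).
Byte 2: 0xB4 = 10110100 (10xxxxxx ✓), payload 110100.
Byte 3: 0x83 = 10000011 (10xxxxxx ✓), payload 000011.
Concatenate: 1000110100000011 = 0x8D03 (16 bits → U+8D03).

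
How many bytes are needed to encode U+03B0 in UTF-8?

2

U+03B0 = 0x3B0. UTF-8 uses 1 byte below 0x80, 2 below 0x800, 3 below 0x10000, 4 up to 0x10FFFF. 0x3B0 is in U+0080–U+07FF → 2 bytes.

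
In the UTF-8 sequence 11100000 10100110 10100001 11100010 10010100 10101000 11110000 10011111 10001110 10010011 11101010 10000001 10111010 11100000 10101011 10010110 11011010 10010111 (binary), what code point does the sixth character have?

Offset 0: leading byte 0xE0 = 11100000 → 3-byte char #1 = E0 A6 A1.
Offset 3: leading byte 0xE2 = 11100010 → 3-byte char #2 = E2 94 A8.
Offset 6: leading byte 0xF0 = 11110000 → 4-byte char #3 = F0 9F 8E 93.
Offset 10: leading byte 0xEA = 11101010 → 3-byte char #4 = EA 81 BA.
Offset 13: leading byte 0xE0 = 11100000 → 3-byte char #5 = E0 AB 96.
Offset 16: leading byte 0xDA = 11011010 → 2-byte char #6 = DA 97.
Leading byte 0xDA = 11011010 matches 110xxxxx → 2-byte sequence.
Byte 1: 0xDA = 11011010, payload 11010 (5 bits).
Byte 2: 0x97 = 10010111 (10xxxxxx ✓), payload 010111.
Concatenate: 11010010111 = 0x697 (11 bits → U+0697).

U+0697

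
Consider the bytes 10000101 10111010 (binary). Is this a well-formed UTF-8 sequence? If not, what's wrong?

Byte 0x85 = 10000101 has the form 10xxxxxx — a continuation byte — but there is no preceding leading byte.

invalid (continuation byte with no leading byte)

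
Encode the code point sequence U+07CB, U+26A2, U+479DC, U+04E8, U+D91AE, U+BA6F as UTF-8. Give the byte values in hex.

DF 8B E2 9A A2 F1 87 A7 9C D3 A8 F3 99 86 AE EB A9 AF

U+07CB: 2-byte form → DF 8B.
U+26A2: 3-byte form → E2 9A A2.
U+479DC: 4-byte form → F1 87 A7 9C.
U+04E8: 2-byte form → D3 A8.
U+D91AE: 4-byte form → F3 99 86 AE.
U+BA6F: 3-byte form → EB A9 AF.
Concatenated (18 bytes): DF 8B E2 9A A2 F1 87 A7 9C D3 A8 F3 99 86 AE EB A9 AF.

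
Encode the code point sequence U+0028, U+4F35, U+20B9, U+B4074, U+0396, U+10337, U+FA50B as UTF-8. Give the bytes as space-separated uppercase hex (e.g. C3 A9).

28 E4 BC B5 E2 82 B9 F2 B4 81 B4 CE 96 F0 90 8C B7 F3 BA 94 8B

U+0028: 1-byte form → 28.
U+4F35: 3-byte form → E4 BC B5.
U+20B9: 3-byte form → E2 82 B9.
U+B4074: 4-byte form → F2 B4 81 B4.
U+0396: 2-byte form → CE 96.
U+10337: 4-byte form → F0 90 8C B7.
U+FA50B: 4-byte form → F3 BA 94 8B.
Concatenated (21 bytes): 28 E4 BC B5 E2 82 B9 F2 B4 81 B4 CE 96 F0 90 8C B7 F3 BA 94 8B.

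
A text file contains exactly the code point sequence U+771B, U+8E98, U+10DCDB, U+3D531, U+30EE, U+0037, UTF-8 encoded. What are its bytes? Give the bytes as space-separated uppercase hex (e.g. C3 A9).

U+771B: 3-byte form → E7 9C 9B.
U+8E98: 3-byte form → E8 BA 98.
U+10DCDB: 4-byte form → F4 8D B3 9B.
U+3D531: 4-byte form → F0 BD 94 B1.
U+30EE: 3-byte form → E3 83 AE.
U+0037: 1-byte form → 37.
Concatenated (18 bytes): E7 9C 9B E8 BA 98 F4 8D B3 9B F0 BD 94 B1 E3 83 AE 37.

E7 9C 9B E8 BA 98 F4 8D B3 9B F0 BD 94 B1 E3 83 AE 37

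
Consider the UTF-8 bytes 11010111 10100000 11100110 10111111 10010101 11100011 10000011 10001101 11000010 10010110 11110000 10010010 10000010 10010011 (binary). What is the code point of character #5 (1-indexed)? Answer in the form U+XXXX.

U+12093

Offset 0: leading byte 0xD7 = 11010111 → 2-byte char #1 = D7 A0.
Offset 2: leading byte 0xE6 = 11100110 → 3-byte char #2 = E6 BF 95.
Offset 5: leading byte 0xE3 = 11100011 → 3-byte char #3 = E3 83 8D.
Offset 8: leading byte 0xC2 = 11000010 → 2-byte char #4 = C2 96.
Offset 10: leading byte 0xF0 = 11110000 → 4-byte char #5 = F0 92 82 93.
Leading byte 0xF0 = 11110000 matches 11110xxx → 4-byte sequence.
Byte 1: 0xF0 = 11110000, payload 000 (3 bits).
Byte 2: 0x92 = 10010010 (10xxxxxx ✓), payload 010010.
Byte 3: 0x82 = 10000010 (10xxxxxx ✓), payload 000010.
Byte 4: 0x93 = 10010011 (10xxxxxx ✓), payload 010011.
Concatenate: 000010010000010010011 = 0x12093 (21 bits → U+12093).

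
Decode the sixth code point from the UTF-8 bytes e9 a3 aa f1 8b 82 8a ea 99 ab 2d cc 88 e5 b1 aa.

Offset 0: leading byte 0xE9 = 11101001 → 3-byte char #1 = E9 A3 AA.
Offset 3: leading byte 0xF1 = 11110001 → 4-byte char #2 = F1 8B 82 8A.
Offset 7: leading byte 0xEA = 11101010 → 3-byte char #3 = EA 99 AB.
Offset 10: leading byte 0x2D = 00101101 → 1-byte char #4 = 2D.
Offset 11: leading byte 0xCC = 11001100 → 2-byte char #5 = CC 88.
Offset 13: leading byte 0xE5 = 11100101 → 3-byte char #6 = E5 B1 AA.
Leading byte 0xE5 = 11100101 matches 1110xxxx → 3-byte sequence.
Byte 1: 0xE5 = 11100101, payload 0101 (4 bits).
Byte 2: 0xB1 = 10110001 (10xxxxxx ✓), payload 110001.
Byte 3: 0xAA = 10101010 (10xxxxxx ✓), payload 101010.
Concatenate: 0101110001101010 = 0x5C6A (16 bits → U+5C6A).

U+5C6A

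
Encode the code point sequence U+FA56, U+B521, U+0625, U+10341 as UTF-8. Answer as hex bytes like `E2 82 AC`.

EF A9 96 EB 94 A1 D8 A5 F0 90 8D 81

U+FA56: 3-byte form → EF A9 96.
U+B521: 3-byte form → EB 94 A1.
U+0625: 2-byte form → D8 A5.
U+10341: 4-byte form → F0 90 8D 81.
Concatenated (12 bytes): EF A9 96 EB 94 A1 D8 A5 F0 90 8D 81.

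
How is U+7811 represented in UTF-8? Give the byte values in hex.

E7 A0 91

U+7811 = 0x7811 = 30737 decimal. In range U+0800–U+FFFF → 3-byte form: 1110xxxx 10xxxxxx 10xxxxxx.
Binary (16 bits): 0111100000010001.
Split 4+6+6: 0111 | 100000 | 010001.
Byte 1: 11100111 = 0xE7.
Byte 2: 10100000 = 0xA0.
Byte 3: 10010001 = 0x91.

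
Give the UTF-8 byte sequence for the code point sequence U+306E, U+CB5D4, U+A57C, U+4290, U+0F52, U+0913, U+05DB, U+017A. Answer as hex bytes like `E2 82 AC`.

U+306E: 3-byte form → E3 81 AE.
U+CB5D4: 4-byte form → F3 8B 97 94.
U+A57C: 3-byte form → EA 95 BC.
U+4290: 3-byte form → E4 8A 90.
U+0F52: 3-byte form → E0 BD 92.
U+0913: 3-byte form → E0 A4 93.
U+05DB: 2-byte form → D7 9B.
U+017A: 2-byte form → C5 BA.
Concatenated (23 bytes): E3 81 AE F3 8B 97 94 EA 95 BC E4 8A 90 E0 BD 92 E0 A4 93 D7 9B C5 BA.

E3 81 AE F3 8B 97 94 EA 95 BC E4 8A 90 E0 BD 92 E0 A4 93 D7 9B C5 BA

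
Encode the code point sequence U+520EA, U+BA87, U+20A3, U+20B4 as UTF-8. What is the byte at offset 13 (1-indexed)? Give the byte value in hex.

0xB4

1-indexed offset 13 is 0-indexed offset 12.
U+520EA → 4-byte form F1 92 83 AA at offsets 0–3.
U+BA87 → 3-byte form EB AA 87 at offsets 4–6.
U+20A3 → 3-byte form E2 82 A3 at offsets 7–9.
U+20B4 → 3-byte form E2 82 B4 at offsets 10–12.
Offset 12 falls in char 4's range; it's byte 3 of E2 82 B4 = 0xB4.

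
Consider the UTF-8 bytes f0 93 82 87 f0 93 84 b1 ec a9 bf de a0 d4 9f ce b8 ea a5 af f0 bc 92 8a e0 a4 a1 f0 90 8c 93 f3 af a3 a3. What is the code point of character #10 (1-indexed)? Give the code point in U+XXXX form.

U+10313

Offset 0: leading byte 0xF0 = 11110000 → 4-byte char #1 = F0 93 82 87.
Offset 4: leading byte 0xF0 = 11110000 → 4-byte char #2 = F0 93 84 B1.
Offset 8: leading byte 0xEC = 11101100 → 3-byte char #3 = EC A9 BF.
Offset 11: leading byte 0xDE = 11011110 → 2-byte char #4 = DE A0.
Offset 13: leading byte 0xD4 = 11010100 → 2-byte char #5 = D4 9F.
Offset 15: leading byte 0xCE = 11001110 → 2-byte char #6 = CE B8.
Offset 17: leading byte 0xEA = 11101010 → 3-byte char #7 = EA A5 AF.
Offset 20: leading byte 0xF0 = 11110000 → 4-byte char #8 = F0 BC 92 8A.
Offset 24: leading byte 0xE0 = 11100000 → 3-byte char #9 = E0 A4 A1.
Offset 27: leading byte 0xF0 = 11110000 → 4-byte char #10 = F0 90 8C 93.
Leading byte 0xF0 = 11110000 matches 11110xxx → 4-byte sequence.
Byte 1: 0xF0 = 11110000, payload 000 (3 bits).
Byte 2: 0x90 = 10010000 (10xxxxxx ✓), payload 010000.
Byte 3: 0x8C = 10001100 (10xxxxxx ✓), payload 001100.
Byte 4: 0x93 = 10010011 (10xxxxxx ✓), payload 010011.
Concatenate: 000010000001100010011 = 0x10313 (21 bits → U+10313).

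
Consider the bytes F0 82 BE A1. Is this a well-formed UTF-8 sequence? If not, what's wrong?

Leading byte 0xF0 = 11110000 → 4-byte form.
Continuation bytes all match 10xxxxxx. Payload decodes to 0x2FA1.
But 0x2FA1 < 0x10000, the minimum for a 4-byte sequence — this is an overlong encoding.

invalid (overlong encoding)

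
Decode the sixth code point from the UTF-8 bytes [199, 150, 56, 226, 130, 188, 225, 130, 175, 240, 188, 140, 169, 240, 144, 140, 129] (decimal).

U+10301

Offset 0: leading byte 0xC7 = 11000111 → 2-byte char #1 = C7 96.
Offset 2: leading byte 0x38 = 00111000 → 1-byte char #2 = 38.
Offset 3: leading byte 0xE2 = 11100010 → 3-byte char #3 = E2 82 BC.
Offset 6: leading byte 0xE1 = 11100001 → 3-byte char #4 = E1 82 AF.
Offset 9: leading byte 0xF0 = 11110000 → 4-byte char #5 = F0 BC 8C A9.
Offset 13: leading byte 0xF0 = 11110000 → 4-byte char #6 = F0 90 8C 81.
Leading byte 0xF0 = 11110000 matches 11110xxx → 4-byte sequence.
Byte 1: 0xF0 = 11110000, payload 000 (3 bits).
Byte 2: 0x90 = 10010000 (10xxxxxx ✓), payload 010000.
Byte 3: 0x8C = 10001100 (10xxxxxx ✓), payload 001100.
Byte 4: 0x81 = 10000001 (10xxxxxx ✓), payload 000001.
Concatenate: 000010000001100000001 = 0x10301 (21 bits → U+10301).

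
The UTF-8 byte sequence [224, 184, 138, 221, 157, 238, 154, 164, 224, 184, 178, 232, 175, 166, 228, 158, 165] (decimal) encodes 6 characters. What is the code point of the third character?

Offset 0: leading byte 0xE0 = 11100000 → 3-byte char #1 = E0 B8 8A.
Offset 3: leading byte 0xDD = 11011101 → 2-byte char #2 = DD 9D.
Offset 5: leading byte 0xEE = 11101110 → 3-byte char #3 = EE 9A A4.
Leading byte 0xEE = 11101110 matches 1110xxxx → 3-byte sequence.
Byte 1: 0xEE = 11101110, payload 1110 (4 bits).
Byte 2: 0x9A = 10011010 (10xxxxxx ✓), payload 011010.
Byte 3: 0xA4 = 10100100 (10xxxxxx ✓), payload 100100.
Concatenate: 1110011010100100 = 0xE6A4 (16 bits → U+E6A4).

U+E6A4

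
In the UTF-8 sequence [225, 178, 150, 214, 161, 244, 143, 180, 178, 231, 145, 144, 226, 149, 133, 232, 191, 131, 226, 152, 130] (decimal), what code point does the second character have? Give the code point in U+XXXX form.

U+05A1

Offset 0: leading byte 0xE1 = 11100001 → 3-byte char #1 = E1 B2 96.
Offset 3: leading byte 0xD6 = 11010110 → 2-byte char #2 = D6 A1.
Leading byte 0xD6 = 11010110 matches 110xxxxx → 2-byte sequence.
Byte 1: 0xD6 = 11010110, payload 10110 (5 bits).
Byte 2: 0xA1 = 10100001 (10xxxxxx ✓), payload 100001.
Concatenate: 10110100001 = 0x5A1 (11 bits → U+05A1).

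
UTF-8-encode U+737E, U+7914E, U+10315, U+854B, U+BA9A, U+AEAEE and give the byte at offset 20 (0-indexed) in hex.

0xAE

U+737E → 3-byte form E7 8D BE at offsets 0–2.
U+7914E → 4-byte form F1 B9 85 8E at offsets 3–6.
U+10315 → 4-byte form F0 90 8C 95 at offsets 7–10.
U+854B → 3-byte form E8 95 8B at offsets 11–13.
U+BA9A → 3-byte form EB AA 9A at offsets 14–16.
U+AEAEE → 4-byte form F2 AE AB AE at offsets 17–20.
Offset 20 falls in char 6's range; it's byte 4 of F2 AE AB AE = 0xAE.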